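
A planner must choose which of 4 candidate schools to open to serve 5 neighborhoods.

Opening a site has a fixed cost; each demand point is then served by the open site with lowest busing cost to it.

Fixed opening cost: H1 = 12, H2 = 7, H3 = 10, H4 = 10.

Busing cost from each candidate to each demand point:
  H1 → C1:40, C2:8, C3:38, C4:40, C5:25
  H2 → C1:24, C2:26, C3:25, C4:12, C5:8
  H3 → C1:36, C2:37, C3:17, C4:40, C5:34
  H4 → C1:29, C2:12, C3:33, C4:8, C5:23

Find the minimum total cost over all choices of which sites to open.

Open {H2, H4}: assign each demand point to its cheapest open site.
  C1→H2 24, C2→H4 12, C3→H2 25, C4→H4 8, C5→H2 8
  busing cost 77, fixed 17 → total 94.
Compare {H1, H2}: busing cost 77 + fixed 19 = 96.
Compare {H2, H3, H4}: busing cost 69 + fixed 27 = 96.
Compare {H1, H2, H3}: busing cost 69 + fixed 29 = 98.
All other subsets cost ≥ 96. Minimum total cost: 94.

94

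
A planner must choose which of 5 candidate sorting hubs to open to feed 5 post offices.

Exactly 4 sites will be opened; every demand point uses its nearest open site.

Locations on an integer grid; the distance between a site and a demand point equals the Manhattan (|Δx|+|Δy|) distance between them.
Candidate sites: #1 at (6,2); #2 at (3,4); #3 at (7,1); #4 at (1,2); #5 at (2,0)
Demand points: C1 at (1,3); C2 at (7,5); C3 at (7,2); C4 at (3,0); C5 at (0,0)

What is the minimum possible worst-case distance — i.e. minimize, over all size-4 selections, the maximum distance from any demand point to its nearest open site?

Open {#1, #2, #3, #4}.
  Farthest demand point is C2 at distance 4 (to #1); all others are ≤ 4.
With {#1, #2, #3, #5} the worst case is 4.
With {#1, #2, #4, #5} the worst case is 4.
No size-4 selection achieves below 4.

4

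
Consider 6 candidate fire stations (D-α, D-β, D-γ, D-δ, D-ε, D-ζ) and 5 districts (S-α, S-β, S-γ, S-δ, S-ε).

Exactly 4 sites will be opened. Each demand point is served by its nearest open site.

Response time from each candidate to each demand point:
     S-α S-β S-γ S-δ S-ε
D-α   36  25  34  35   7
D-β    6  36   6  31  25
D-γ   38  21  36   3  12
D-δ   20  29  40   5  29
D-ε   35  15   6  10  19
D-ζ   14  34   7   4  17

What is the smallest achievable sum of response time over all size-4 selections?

37

Open {D-α, D-β, D-γ, D-ε}.
  S-α→D-β 6, S-β→D-ε 15, S-γ→D-β 6, S-δ→D-γ 3, S-ε→D-α 7  ⇒ total 37.
Compare {D-α, D-β, D-ε, D-ζ}: total 38.
Compare {D-α, D-β, D-δ, D-ε}: total 39.
No size-4 selection does better; minimum is 37.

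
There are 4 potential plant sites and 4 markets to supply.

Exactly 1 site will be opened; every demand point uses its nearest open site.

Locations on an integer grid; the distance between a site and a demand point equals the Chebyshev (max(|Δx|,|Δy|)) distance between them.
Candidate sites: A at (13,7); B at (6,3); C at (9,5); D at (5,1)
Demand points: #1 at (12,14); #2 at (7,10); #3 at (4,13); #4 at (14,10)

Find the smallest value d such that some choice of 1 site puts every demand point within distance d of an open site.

Open {A}.
  Farthest demand point is #3 at distance 9 (to A); all others are ≤ 9.
With {C} the worst case is 9.
With {B} the worst case is 11.
No size-1 selection achieves below 9.

9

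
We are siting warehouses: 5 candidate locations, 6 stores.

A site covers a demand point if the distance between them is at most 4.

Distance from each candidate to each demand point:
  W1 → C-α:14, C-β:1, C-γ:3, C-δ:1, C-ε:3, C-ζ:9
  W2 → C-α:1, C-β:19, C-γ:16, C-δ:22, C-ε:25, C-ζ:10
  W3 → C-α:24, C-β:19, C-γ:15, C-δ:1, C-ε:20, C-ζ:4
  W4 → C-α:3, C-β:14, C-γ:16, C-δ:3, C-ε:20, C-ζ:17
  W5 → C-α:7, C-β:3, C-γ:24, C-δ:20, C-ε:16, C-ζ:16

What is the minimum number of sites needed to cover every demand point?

3

Coverage sets (demand points within 4 of each site):
  W1: {C-β, C-γ, C-δ, C-ε}
  W2: {C-α}
  W3: {C-δ, C-ζ}
  W4: {C-α, C-δ}
  W5: {C-β}
No 2 sites suffice: every size-2 union leaves at least one demand point uncovered.
But {W1, W2, W3} covers everything, so the minimum is 3.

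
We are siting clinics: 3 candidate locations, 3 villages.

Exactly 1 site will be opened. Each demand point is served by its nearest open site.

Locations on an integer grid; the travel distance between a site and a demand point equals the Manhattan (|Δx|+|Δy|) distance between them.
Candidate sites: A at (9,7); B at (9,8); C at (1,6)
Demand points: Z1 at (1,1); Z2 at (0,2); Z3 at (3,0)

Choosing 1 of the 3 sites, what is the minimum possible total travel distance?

Open {C}.
  Z1→C 5, Z2→C 5, Z3→C 8  ⇒ total 18.
Compare {A}: total 41.
Compare {B}: total 44.

18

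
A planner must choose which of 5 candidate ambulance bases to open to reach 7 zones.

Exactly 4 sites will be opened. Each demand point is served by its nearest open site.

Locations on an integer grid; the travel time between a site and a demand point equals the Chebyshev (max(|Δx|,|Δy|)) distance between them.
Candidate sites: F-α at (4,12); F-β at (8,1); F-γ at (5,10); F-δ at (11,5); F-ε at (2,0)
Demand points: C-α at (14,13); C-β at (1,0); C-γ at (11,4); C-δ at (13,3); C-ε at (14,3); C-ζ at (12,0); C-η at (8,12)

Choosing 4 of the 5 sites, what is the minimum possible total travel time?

22

Open {F-β, F-γ, F-δ, F-ε}.
  C-α→F-δ 8, C-β→F-ε 1, C-γ→F-δ 1, C-δ→F-δ 2, C-ε→F-δ 3, C-ζ→F-β 4, C-η→F-γ 3  ⇒ total 22.
Compare {F-α, F-β, F-δ, F-ε}: total 23.
Compare {F-α, F-γ, F-δ, F-ε}: total 23.
No size-4 selection does better; minimum is 22.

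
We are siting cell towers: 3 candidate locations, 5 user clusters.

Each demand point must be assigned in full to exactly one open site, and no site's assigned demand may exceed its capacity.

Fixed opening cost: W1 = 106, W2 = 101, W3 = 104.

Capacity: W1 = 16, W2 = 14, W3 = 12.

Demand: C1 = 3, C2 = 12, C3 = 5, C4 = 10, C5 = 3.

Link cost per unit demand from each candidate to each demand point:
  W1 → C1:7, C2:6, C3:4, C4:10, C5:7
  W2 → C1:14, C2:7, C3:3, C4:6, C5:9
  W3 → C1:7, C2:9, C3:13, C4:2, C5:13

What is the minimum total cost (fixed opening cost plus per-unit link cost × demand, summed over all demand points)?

466

Open {W1, W2, W3}; cheapest assignment that respects the capacities:
  W1 (cap 16, load 15): C1, C2 — cost 3×7 + 12×6 = 93
  W2 (cap 14, load 8): C3, C5 — cost 5×3 + 3×9 = 42
  W3 (cap 12, load 10): C4 — cost 10×2 = 20
  Shipping 155, fixed 311 → total 466.
  Any other capacity-feasible assignment to {W1, W2, W3} ships for at least 155.
Total demand is 33 and no other set of sites has combined capacity ≥ 33, so {W1, W2, W3} is the only feasible choice of open sites. Minimum: 466.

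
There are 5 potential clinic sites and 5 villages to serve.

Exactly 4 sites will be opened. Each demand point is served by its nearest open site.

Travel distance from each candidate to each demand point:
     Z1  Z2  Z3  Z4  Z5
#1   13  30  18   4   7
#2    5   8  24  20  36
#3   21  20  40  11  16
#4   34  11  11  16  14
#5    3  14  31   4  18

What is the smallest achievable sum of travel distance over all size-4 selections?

33

Open {#1, #2, #4, #5}.
  Z1→#5 3, Z2→#2 8, Z3→#4 11, Z4→#1 4, Z5→#1 7  ⇒ total 33.
Compare {#1, #2, #3, #4}: total 35.
Compare {#1, #3, #4, #5}: total 36.
No size-4 selection does better; minimum is 33.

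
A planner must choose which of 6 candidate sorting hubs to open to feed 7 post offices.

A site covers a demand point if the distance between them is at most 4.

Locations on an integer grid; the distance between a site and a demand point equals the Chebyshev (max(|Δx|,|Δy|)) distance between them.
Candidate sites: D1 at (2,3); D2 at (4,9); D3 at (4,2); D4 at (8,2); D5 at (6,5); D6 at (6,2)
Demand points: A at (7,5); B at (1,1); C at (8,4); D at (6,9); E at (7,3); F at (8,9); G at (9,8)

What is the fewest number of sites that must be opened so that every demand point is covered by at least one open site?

2

Coverage sets (demand points within 4 of each site):
  D1: {B}
  D2: {A, D, F}
  D3: {A, B, C, E}
  D4: {A, C, E}
  D5: {A, C, D, E, F, G}
  D6: {A, C, E}
No single site covers all 7 demand points.
But {D1, D5} covers everything, so the minimum is 2.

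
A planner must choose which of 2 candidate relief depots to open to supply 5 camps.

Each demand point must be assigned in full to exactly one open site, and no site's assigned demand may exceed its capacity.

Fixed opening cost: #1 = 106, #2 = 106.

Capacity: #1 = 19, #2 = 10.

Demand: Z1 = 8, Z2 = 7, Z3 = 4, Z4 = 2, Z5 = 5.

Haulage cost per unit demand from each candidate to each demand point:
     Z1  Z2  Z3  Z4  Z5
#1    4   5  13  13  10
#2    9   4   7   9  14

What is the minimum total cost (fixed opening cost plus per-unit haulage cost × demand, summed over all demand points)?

392

Open {#1, #2}; cheapest assignment that respects the capacities:
  #1 (cap 19, load 17): Z1, Z3, Z5 — cost 8×4 + 4×13 + 5×10 = 134
  #2 (cap 10, load 9): Z2, Z4 — cost 7×4 + 2×9 = 46
  Shipping 180, fixed 212 → total 392.
  Any other capacity-feasible assignment to {#1, #2} ships for at least 180.
Total demand is 26 and no other set of sites has combined capacity ≥ 26, so {#1, #2} is the only feasible choice of open sites. Minimum: 392.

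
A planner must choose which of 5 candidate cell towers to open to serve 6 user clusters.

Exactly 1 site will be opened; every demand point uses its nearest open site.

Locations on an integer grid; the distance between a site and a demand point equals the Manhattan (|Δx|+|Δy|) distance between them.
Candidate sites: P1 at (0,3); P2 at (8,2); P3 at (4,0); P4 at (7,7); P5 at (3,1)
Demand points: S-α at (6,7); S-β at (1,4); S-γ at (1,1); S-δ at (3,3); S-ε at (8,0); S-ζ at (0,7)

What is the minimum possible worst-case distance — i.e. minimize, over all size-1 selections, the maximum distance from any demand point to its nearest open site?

Open {P5}.
  Farthest demand point is S-α at distance 9 (to P5); all others are ≤ 9.
With {P1} the worst case is 11.
With {P3} the worst case is 11.
No size-1 selection achieves below 9.

9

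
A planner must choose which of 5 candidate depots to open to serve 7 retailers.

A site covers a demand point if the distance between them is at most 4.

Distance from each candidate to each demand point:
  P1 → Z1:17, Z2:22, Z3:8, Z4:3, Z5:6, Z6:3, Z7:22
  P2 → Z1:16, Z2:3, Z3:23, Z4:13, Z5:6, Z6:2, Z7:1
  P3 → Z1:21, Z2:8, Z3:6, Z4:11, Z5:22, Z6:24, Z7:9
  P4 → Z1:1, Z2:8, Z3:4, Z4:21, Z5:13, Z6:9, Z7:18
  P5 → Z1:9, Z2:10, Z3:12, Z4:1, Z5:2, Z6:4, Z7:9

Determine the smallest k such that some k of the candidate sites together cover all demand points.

3

Coverage sets (demand points within 4 of each site):
  P1: {Z4, Z6}
  P2: {Z2, Z6, Z7}
  P3: {}
  P4: {Z1, Z3}
  P5: {Z4, Z5, Z6}
No 2 sites suffice: every size-2 union leaves at least one demand point uncovered.
But {P2, P4, P5} covers everything, so the minimum is 3.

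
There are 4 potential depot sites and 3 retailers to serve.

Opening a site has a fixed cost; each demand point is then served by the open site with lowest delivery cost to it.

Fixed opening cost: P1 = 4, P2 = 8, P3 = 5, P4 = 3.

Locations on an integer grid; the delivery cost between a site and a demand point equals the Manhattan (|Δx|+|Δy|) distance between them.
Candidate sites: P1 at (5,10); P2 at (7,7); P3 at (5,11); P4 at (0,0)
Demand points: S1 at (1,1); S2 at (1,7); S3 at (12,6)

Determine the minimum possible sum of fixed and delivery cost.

Open {P2, P4}: assign each demand point to its cheapest open site.
  S1→P4 2, S2→P2 6, S3→P2 6
  delivery cost 14, fixed 11 → total 25.
Compare {P1, P4}: delivery cost 20 + fixed 7 = 27.
Compare {P1, P2, P4}: delivery cost 14 + fixed 15 = 29.
Compare {P3, P4}: delivery cost 22 + fixed 8 = 30.
All other subsets cost ≥ 27. Minimum total cost: 25.

25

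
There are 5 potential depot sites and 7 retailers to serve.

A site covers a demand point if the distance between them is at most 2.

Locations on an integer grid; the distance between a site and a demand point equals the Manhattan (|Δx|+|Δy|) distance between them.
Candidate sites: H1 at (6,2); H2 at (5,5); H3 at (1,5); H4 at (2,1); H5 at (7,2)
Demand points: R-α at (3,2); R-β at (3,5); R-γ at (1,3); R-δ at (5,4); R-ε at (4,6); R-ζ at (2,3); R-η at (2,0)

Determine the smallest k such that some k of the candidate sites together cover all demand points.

3

Coverage sets (demand points within 2 of each site):
  H1: {}
  H2: {R-β, R-δ, R-ε}
  H3: {R-β, R-γ}
  H4: {R-α, R-ζ, R-η}
  H5: {}
No 2 sites suffice: every size-2 union leaves at least one demand point uncovered.
But {H2, H3, H4} covers everything, so the minimum is 3.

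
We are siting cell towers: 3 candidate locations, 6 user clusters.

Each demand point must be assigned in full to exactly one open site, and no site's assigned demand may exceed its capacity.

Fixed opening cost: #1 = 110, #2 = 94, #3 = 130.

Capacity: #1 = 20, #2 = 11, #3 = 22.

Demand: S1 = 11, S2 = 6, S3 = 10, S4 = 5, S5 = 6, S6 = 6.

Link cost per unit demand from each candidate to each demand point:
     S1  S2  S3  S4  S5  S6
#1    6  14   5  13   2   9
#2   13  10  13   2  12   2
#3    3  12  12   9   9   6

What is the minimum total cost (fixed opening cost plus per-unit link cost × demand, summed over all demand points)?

523

Open {#1, #2, #3}; cheapest assignment that respects the capacities:
  #1 (cap 20, load 16): S3, S5 — cost 10×5 + 6×2 = 62
  #2 (cap 11, load 11): S4, S6 — cost 5×2 + 6×2 = 22
  #3 (cap 22, load 17): S1, S2 — cost 11×3 + 6×12 = 105
  Shipping 189, fixed 334 → total 523.
  Any other capacity-feasible assignment to {#1, #2, #3} ships for at least 189.
Total demand is 44 and no other set of sites has combined capacity ≥ 44, so {#1, #2, #3} is the only feasible choice of open sites. Minimum: 523.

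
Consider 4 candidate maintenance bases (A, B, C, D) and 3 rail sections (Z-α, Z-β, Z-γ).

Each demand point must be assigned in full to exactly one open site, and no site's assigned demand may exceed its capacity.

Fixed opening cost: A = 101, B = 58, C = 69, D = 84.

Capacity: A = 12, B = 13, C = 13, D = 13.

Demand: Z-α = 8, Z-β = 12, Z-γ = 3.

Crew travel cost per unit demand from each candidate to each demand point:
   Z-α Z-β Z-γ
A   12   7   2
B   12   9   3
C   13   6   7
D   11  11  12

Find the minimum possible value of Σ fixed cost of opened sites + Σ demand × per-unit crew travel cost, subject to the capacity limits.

304

Open {B, C}; cheapest assignment that respects the capacities:
  B (cap 13, load 11): Z-α, Z-γ — cost 8×12 + 3×3 = 105
  C (cap 13, load 12): Z-β — cost 12×6 = 72
  Shipping 177, fixed 127 → total 304.
  Any other capacity-feasible assignment to {B, C} ships for at least 177.
Compare {A, C}: its best feasible assignment gives total 344.
Compare {A, B}: its best feasible assignment gives total 348.
Every other set of open sites that can feasibly serve all demand totals ≥ 344 even under its best assignment. Minimum: 304.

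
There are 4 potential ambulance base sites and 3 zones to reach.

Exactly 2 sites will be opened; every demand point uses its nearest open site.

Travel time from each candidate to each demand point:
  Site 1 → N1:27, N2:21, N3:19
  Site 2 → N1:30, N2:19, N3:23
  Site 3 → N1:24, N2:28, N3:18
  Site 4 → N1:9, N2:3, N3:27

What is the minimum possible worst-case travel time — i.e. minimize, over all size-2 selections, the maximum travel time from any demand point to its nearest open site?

18

Open {Site 3, Site 4}.
  Farthest demand point is N3 at travel time 18 (to Site 3); all others are ≤ 18.
With {Site 1, Site 4} the worst case is 19.
With {Site 2, Site 4} the worst case is 23.
No size-2 selection achieves below 18.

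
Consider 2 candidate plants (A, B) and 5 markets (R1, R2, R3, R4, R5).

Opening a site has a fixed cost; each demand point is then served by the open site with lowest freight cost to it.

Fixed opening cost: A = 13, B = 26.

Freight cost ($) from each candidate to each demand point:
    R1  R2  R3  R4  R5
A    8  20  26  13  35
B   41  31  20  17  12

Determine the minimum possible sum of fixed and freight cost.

112

Open {A, B}: assign each demand point to its cheapest open site.
  R1→A 8, R2→A 20, R3→B 20, R4→A 13, R5→B 12
  freight cost 73, fixed 39 → total 112.
Compare {A}: freight cost 102 + fixed 13 = 115.
Compare {B}: freight cost 121 + fixed 26 = 147.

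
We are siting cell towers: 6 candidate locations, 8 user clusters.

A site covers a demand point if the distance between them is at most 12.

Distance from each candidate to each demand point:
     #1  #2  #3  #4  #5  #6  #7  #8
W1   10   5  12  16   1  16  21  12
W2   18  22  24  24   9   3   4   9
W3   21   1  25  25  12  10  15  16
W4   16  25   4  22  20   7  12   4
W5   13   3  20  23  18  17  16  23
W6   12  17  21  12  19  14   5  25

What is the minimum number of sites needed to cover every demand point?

Coverage sets (demand points within 12 of each site):
  W1: {#1, #2, #3, #5, #8}
  W2: {#5, #6, #7, #8}
  W3: {#2, #5, #6}
  W4: {#3, #6, #7, #8}
  W5: {#2}
  W6: {#1, #4, #7}
No 2 sites suffice: every size-2 union leaves at least one demand point uncovered.
But {W1, W2, W6} covers everything, so the minimum is 3.

3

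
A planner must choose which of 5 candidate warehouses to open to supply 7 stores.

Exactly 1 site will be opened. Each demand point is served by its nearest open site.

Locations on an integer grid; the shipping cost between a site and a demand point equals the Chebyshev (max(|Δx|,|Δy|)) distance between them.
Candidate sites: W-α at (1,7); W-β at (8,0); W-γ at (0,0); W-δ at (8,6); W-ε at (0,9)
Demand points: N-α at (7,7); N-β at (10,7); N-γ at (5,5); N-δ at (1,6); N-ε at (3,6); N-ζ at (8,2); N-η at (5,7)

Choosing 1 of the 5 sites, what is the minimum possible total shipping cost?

Open {W-δ}.
  N-α→W-δ 1, N-β→W-δ 2, N-γ→W-δ 3, N-δ→W-δ 7, N-ε→W-δ 5, N-ζ→W-δ 4, N-η→W-δ 3  ⇒ total 25.
Compare {W-α}: total 33.
Compare {W-β}: total 41.
No size-1 selection does better; minimum is 25.

25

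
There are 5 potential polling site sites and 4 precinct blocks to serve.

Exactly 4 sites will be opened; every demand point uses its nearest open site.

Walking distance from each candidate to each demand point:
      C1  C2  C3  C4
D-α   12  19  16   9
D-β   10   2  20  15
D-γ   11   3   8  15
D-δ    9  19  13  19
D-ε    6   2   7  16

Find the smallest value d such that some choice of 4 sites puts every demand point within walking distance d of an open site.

9

Open {D-α, D-β, D-γ, D-δ}.
  Farthest demand point is C1 at walking distance 9 (to D-δ); all others are ≤ 9.
With {D-α, D-β, D-γ, D-ε} the worst case is 9.
With {D-α, D-β, D-δ, D-ε} the worst case is 9.
No size-4 selection achieves below 9.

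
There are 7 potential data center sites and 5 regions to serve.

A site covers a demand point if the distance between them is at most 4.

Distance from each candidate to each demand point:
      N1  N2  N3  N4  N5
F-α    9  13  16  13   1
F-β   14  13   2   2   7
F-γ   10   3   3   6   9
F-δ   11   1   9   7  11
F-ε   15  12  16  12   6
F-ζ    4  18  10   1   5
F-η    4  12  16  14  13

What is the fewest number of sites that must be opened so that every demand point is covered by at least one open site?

3

Coverage sets (demand points within 4 of each site):
  F-α: {N5}
  F-β: {N3, N4}
  F-γ: {N2, N3}
  F-δ: {N2}
  F-ε: {}
  F-ζ: {N1, N4}
  F-η: {N1}
No 2 sites suffice: every size-2 union leaves at least one demand point uncovered.
But {F-α, F-γ, F-ζ} covers everything, so the minimum is 3.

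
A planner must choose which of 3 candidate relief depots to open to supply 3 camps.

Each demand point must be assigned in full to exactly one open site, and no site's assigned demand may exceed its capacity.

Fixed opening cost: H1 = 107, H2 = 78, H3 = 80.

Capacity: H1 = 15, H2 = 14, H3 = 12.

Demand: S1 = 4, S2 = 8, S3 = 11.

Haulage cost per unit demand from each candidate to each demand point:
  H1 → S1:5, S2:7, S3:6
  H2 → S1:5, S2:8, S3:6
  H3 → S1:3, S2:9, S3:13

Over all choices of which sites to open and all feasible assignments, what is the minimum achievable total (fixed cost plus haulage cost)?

Open {H2, H3}; cheapest assignment that respects the capacities:
  H2 (cap 14, load 11): S3 — cost 11×6 = 66
  H3 (cap 12, load 12): S1, S2 — cost 4×3 + 8×9 = 84
  Shipping 150, fixed 158 → total 308.
  Any other capacity-feasible assignment to {H2, H3} ships for at least 150.
Compare {H1, H2}: its best feasible assignment gives total 327.
Compare {H1, H3}: its best feasible assignment gives total 337.
Every other set of open sites that can feasibly serve all demand totals ≥ 327 even under its best assignment. Minimum: 308.

308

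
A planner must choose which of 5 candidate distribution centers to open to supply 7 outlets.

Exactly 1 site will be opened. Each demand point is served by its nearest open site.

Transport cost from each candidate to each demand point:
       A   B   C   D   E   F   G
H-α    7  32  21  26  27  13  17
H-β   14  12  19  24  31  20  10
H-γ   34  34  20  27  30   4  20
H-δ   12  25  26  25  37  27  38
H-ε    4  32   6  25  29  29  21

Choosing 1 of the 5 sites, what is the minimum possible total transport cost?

130

Open {H-β}.
  A→H-β 14, B→H-β 12, C→H-β 19, D→H-β 24, E→H-β 31, F→H-β 20, G→H-β 10  ⇒ total 130.
Compare {H-α}: total 143.
Compare {H-ε}: total 146.
No size-1 selection does better; minimum is 130.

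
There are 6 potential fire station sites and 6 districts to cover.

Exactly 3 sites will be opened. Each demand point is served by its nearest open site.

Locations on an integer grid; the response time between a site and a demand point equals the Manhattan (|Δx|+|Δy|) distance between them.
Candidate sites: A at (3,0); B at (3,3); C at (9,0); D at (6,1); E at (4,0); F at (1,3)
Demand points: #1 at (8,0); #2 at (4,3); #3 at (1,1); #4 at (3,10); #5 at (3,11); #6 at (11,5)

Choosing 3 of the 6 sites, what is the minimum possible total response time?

Open {B, C, F}.
  #1→C 1, #2→B 1, #3→F 2, #4→B 7, #5→B 8, #6→C 7  ⇒ total 26.
Compare {A, B, C}: total 27.
Compare {B, C, D}: total 28.
No size-3 selection does better; minimum is 26.

26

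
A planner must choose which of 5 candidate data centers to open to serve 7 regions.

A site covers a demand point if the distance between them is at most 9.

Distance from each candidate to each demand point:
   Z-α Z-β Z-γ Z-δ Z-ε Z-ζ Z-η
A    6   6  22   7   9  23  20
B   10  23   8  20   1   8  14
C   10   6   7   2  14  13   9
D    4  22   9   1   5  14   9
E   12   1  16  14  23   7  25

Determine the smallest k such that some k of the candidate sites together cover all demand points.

Coverage sets (demand points within 9 of each site):
  A: {Z-α, Z-β, Z-δ, Z-ε}
  B: {Z-γ, Z-ε, Z-ζ}
  C: {Z-β, Z-γ, Z-δ, Z-η}
  D: {Z-α, Z-γ, Z-δ, Z-ε, Z-η}
  E: {Z-β, Z-ζ}
No single site covers all 7 demand points.
But {D, E} covers everything, so the minimum is 2.

2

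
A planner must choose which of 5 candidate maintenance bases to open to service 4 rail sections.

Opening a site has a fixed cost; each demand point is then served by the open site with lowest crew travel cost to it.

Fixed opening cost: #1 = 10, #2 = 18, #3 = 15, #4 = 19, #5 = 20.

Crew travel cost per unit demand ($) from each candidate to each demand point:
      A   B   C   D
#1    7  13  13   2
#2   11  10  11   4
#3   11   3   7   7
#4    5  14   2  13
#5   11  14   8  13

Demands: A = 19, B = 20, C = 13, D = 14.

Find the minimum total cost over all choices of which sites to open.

253

Open {#1, #3, #4}: assign each demand point to its cheapest open site.
  A→#4 19×5=95, B→#3 20×3=60, C→#4 13×2=26, D→#1 14×2=28
  crew travel cost 209, fixed 44 → total 253.
Compare {#1, #2, #3, #4}: crew travel cost 209 + fixed 62 = 271.
Compare {#1, #3, #4, #5}: crew travel cost 209 + fixed 64 = 273.
Compare {#2, #3, #4}: crew travel cost 237 + fixed 52 = 289.
All other subsets cost ≥ 271. Minimum total cost: 253.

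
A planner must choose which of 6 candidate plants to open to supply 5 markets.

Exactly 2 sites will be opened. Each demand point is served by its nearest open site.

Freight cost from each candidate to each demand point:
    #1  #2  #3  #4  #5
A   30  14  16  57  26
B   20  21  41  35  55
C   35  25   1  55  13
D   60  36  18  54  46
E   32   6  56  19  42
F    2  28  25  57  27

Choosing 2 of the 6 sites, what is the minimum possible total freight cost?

Open {C, E}.
  #1→E 32, #2→E 6, #3→C 1, #4→E 19, #5→C 13  ⇒ total 71.
Compare {E, F}: total 79.
Compare {B, C}: total 90.
No size-2 selection does better; minimum is 71.

71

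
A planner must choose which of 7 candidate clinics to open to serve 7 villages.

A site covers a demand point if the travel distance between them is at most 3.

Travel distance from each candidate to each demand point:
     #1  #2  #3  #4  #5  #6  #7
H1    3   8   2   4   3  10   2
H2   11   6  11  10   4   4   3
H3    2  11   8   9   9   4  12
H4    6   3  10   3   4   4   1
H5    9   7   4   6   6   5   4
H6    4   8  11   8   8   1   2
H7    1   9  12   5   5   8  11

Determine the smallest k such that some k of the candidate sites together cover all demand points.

Coverage sets (demand points within 3 of each site):
  H1: {#1, #3, #5, #7}
  H2: {#7}
  H3: {#1}
  H4: {#2, #4, #7}
  H5: {}
  H6: {#6, #7}
  H7: {#1}
No 2 sites suffice: every size-2 union leaves at least one demand point uncovered.
But {H1, H4, H6} covers everything, so the minimum is 3.

3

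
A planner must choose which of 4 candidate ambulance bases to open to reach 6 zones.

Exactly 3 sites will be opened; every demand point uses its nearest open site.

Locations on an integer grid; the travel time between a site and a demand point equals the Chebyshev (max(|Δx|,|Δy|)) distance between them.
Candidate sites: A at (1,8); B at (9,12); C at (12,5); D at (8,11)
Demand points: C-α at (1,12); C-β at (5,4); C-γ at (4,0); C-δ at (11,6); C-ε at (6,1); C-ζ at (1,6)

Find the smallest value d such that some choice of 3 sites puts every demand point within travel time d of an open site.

8

Open {A, B, C}.
  Farthest demand point is C-γ at travel time 8 (to A); all others are ≤ 8.
With {A, B, D} the worst case is 8.
With {A, C, D} the worst case is 8.
No size-3 selection achieves below 8.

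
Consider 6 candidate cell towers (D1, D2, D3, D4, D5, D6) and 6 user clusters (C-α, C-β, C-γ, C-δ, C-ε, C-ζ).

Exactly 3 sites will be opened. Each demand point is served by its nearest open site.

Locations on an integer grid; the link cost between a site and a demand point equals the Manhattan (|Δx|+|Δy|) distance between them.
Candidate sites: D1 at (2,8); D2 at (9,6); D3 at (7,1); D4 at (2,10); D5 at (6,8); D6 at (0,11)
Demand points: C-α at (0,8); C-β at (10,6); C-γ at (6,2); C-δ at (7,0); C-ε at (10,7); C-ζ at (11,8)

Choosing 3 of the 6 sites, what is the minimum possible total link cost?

12

Open {D1, D2, D3}.
  C-α→D1 2, C-β→D2 1, C-γ→D3 2, C-δ→D3 1, C-ε→D2 2, C-ζ→D2 4  ⇒ total 12.
Compare {D2, D3, D6}: total 13.
Compare {D2, D3, D4}: total 14.
No size-3 selection does better; minimum is 12.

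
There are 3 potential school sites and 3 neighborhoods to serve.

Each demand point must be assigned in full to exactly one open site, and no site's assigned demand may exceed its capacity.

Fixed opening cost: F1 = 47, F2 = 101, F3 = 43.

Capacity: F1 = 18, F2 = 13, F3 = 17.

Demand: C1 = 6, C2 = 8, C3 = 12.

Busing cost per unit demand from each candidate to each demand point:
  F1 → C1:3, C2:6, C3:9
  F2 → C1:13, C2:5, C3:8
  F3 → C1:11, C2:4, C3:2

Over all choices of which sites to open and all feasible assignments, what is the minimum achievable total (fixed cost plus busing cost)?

Open {F1, F3}; cheapest assignment that respects the capacities:
  F1 (cap 18, load 14): C1, C2 — cost 6×3 + 8×6 = 66
  F3 (cap 17, load 12): C3 — cost 12×2 = 24
  Shipping 90, fixed 90 → total 180.
  Any other capacity-feasible assignment to {F1, F3} ships for at least 90.
Compare {F1, F2, F3}: its best feasible assignment gives total 273.
Compare {F1, F2}: its best feasible assignment gives total 310.
Every other set of open sites that can feasibly serve all demand totals ≥ 273 even under its best assignment. Minimum: 180.

180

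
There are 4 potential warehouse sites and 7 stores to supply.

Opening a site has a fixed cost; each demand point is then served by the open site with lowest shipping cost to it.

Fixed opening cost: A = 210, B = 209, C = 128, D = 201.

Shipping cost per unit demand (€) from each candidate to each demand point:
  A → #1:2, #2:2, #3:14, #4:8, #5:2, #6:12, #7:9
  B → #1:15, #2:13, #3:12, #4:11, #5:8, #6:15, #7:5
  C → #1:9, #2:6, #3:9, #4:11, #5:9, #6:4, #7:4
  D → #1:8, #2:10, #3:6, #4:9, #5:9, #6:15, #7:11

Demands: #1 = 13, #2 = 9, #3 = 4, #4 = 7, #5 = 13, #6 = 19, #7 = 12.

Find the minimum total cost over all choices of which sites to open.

Open {A, C}: assign each demand point to its cheapest open site.
  #1→A 13×2=26, #2→A 9×2=18, #3→C 4×9=36, #4→A 7×8=56, #5→A 13×2=26, #6→C 19×4=76, #7→C 12×4=48
  shipping cost 286, fixed 338 → total 624.
Compare {C}: shipping cost 525 + fixed 128 = 653.
Compare {A}: shipping cost 518 + fixed 210 = 728.
Compare {A, C, D}: shipping cost 274 + fixed 539 = 813.
All other subsets cost ≥ 653. Minimum total cost: 624.

624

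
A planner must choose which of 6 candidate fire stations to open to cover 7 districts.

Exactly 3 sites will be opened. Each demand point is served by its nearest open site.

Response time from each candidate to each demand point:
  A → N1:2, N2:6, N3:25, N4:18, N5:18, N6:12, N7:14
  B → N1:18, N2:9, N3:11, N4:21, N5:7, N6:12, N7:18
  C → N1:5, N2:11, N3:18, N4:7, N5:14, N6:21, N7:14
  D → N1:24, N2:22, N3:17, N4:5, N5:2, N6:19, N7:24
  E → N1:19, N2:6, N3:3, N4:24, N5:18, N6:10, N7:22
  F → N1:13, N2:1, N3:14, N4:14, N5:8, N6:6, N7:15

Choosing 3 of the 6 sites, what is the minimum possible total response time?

Open {A, D, E}.
  N1→A 2, N2→A 6, N3→E 3, N4→D 5, N5→D 2, N6→E 10, N7→A 14  ⇒ total 42.
Compare {A, D, F}: total 44.
Compare {C, E, F}: total 44.
No size-3 selection does better; minimum is 42.

42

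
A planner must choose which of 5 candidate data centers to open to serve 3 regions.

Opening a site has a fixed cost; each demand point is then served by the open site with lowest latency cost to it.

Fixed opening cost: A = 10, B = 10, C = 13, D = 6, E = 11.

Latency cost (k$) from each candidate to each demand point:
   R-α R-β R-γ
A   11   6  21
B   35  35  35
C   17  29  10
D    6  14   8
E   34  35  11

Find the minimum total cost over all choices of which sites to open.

34

Open {D}: assign each demand point to its cheapest open site.
  R-α→D 6, R-β→D 14, R-γ→D 8
  latency cost 28, fixed 6 → total 34.
Compare {A, D}: latency cost 20 + fixed 16 = 36.
Compare {B, D}: latency cost 28 + fixed 16 = 44.
Compare {D, E}: latency cost 28 + fixed 17 = 45.
All other subsets cost ≥ 36. Minimum total cost: 34.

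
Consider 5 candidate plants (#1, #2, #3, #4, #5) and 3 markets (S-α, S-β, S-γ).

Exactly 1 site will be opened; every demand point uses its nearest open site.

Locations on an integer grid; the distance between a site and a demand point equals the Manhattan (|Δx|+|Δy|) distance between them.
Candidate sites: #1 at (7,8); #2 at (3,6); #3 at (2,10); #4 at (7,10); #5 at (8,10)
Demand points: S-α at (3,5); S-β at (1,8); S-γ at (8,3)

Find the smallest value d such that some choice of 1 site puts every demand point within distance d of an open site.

Open {#1}.
  Farthest demand point is S-α at distance 7 (to #1); all others are ≤ 7.
With {#2} the worst case is 8.
With {#4} the worst case is 9.
No size-1 selection achieves below 7.

7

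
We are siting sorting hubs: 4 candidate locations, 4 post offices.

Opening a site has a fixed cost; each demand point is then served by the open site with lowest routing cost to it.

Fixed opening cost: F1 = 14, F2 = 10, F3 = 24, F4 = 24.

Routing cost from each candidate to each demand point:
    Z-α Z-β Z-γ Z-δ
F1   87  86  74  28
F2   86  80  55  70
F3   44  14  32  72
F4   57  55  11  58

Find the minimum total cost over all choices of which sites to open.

156

Open {F1, F3}: assign each demand point to its cheapest open site.
  Z-α→F3 44, Z-β→F3 14, Z-γ→F3 32, Z-δ→F1 28
  routing cost 118, fixed 38 → total 156.
Compare {F1, F3, F4}: routing cost 97 + fixed 62 = 159.
Compare {F1, F2, F3}: routing cost 118 + fixed 48 = 166.
Compare {F1, F2, F3, F4}: routing cost 97 + fixed 72 = 169.
All other subsets cost ≥ 159. Minimum total cost: 156.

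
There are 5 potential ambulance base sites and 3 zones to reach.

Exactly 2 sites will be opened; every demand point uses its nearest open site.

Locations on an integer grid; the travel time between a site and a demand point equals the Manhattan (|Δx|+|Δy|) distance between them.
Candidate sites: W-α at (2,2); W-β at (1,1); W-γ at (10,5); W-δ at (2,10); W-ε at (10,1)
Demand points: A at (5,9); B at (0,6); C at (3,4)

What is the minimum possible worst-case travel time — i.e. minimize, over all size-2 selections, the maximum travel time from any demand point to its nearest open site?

Open {W-α, W-δ}.
  Farthest demand point is B at travel time 6 (to W-α); all others are ≤ 6.
With {W-β, W-δ} the worst case is 6.
With {W-γ, W-δ} the worst case is 7.
No size-2 selection achieves below 6.

6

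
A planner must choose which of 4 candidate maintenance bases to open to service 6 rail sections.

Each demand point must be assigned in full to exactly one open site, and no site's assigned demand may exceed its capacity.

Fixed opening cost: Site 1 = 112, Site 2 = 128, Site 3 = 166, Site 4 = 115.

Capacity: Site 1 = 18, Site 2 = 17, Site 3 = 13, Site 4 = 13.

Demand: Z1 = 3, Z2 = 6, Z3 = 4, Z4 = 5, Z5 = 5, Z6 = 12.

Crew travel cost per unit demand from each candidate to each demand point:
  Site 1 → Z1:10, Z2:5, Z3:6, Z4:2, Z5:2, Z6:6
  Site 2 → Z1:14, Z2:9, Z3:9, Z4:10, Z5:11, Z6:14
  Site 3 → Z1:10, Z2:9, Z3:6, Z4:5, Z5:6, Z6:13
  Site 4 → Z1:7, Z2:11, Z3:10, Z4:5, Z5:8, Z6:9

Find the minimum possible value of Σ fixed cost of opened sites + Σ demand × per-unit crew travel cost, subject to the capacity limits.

Open {Site 1, Site 2}; cheapest assignment that respects the capacities:
  Site 1 (cap 18, load 18): Z2, Z6 — cost 6×5 + 12×6 = 102
  Site 2 (cap 17, load 17): Z1, Z3, Z4, Z5 — cost 3×14 + 4×9 + 5×10 + 5×11 = 183
  Shipping 285, fixed 240 → total 525.
  Any other capacity-feasible assignment to {Site 1, Site 2} ships for at least 285.
Compare {Site 1, Site 2, Site 4}: its best feasible assignment gives total 573.
Compare {Site 1, Site 3, Site 4}: its best feasible assignment gives total 595.
Every other set of open sites that can feasibly serve all demand totals ≥ 573 even under its best assignment. Minimum: 525.

525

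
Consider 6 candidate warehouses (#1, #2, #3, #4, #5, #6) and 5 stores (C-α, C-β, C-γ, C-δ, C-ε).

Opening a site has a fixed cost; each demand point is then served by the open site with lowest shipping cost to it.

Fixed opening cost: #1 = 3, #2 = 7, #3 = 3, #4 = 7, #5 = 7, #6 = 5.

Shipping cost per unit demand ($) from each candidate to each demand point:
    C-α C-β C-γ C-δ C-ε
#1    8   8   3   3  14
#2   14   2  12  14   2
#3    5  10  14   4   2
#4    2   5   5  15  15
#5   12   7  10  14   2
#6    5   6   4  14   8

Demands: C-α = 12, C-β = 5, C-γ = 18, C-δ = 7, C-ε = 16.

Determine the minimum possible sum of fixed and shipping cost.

158

Open {#1, #2, #4}: assign each demand point to its cheapest open site.
  C-α→#4 12×2=24, C-β→#2 5×2=10, C-γ→#1 18×3=54, C-δ→#1 7×3=21, C-ε→#2 16×2=32
  shipping cost 141, fixed 17 → total 158.
Compare {#1, #2, #3, #4}: shipping cost 141 + fixed 20 = 161.
Compare {#1, #2, #4, #6}: shipping cost 141 + fixed 22 = 163.
Compare {#1, #2, #4, #5}: shipping cost 141 + fixed 24 = 165.
All other subsets cost ≥ 161. Minimum total cost: 158.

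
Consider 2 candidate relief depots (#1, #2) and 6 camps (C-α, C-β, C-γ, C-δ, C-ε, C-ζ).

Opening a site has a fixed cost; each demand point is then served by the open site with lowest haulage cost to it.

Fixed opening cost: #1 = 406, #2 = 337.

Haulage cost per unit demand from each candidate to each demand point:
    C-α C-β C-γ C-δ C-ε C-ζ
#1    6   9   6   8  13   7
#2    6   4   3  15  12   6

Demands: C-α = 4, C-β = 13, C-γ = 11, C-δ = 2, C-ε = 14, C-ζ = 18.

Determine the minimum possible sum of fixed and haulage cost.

752

Open {#2}: assign each demand point to its cheapest open site.
  C-α→#2 4×6=24, C-β→#2 13×4=52, C-γ→#2 11×3=33, C-δ→#2 2×15=30, C-ε→#2 14×12=168, C-ζ→#2 18×6=108
  haulage cost 415, fixed 337 → total 752.
Compare {#1}: haulage cost 531 + fixed 406 = 937.
Compare {#1, #2}: haulage cost 401 + fixed 743 = 1144.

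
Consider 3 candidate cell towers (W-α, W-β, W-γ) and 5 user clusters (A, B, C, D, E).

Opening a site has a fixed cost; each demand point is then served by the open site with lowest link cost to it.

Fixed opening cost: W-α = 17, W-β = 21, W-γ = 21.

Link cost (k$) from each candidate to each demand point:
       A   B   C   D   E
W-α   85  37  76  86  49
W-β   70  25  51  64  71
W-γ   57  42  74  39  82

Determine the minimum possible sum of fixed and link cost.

Open {W-α, W-β, W-γ}: assign each demand point to its cheapest open site.
  A→W-γ 57, B→W-β 25, C→W-β 51, D→W-γ 39, E→W-α 49
  link cost 221, fixed 59 → total 280.
Compare {W-β, W-γ}: link cost 243 + fixed 42 = 285.
Compare {W-α, W-γ}: link cost 256 + fixed 38 = 294.
Compare {W-α, W-β}: link cost 259 + fixed 38 = 297.
All other subsets cost ≥ 285. Minimum total cost: 280.

280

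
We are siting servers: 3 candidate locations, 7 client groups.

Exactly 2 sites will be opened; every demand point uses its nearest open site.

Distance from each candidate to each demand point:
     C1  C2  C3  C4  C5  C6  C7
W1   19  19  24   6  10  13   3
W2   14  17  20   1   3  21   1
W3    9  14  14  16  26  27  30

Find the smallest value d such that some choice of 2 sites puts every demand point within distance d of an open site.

Open {W1, W3}.
  Farthest demand point is C2 at distance 14 (to W3); all others are ≤ 14.
With {W1, W2} the worst case is 20.
With {W2, W3} the worst case is 21.
No size-2 selection achieves below 14.

14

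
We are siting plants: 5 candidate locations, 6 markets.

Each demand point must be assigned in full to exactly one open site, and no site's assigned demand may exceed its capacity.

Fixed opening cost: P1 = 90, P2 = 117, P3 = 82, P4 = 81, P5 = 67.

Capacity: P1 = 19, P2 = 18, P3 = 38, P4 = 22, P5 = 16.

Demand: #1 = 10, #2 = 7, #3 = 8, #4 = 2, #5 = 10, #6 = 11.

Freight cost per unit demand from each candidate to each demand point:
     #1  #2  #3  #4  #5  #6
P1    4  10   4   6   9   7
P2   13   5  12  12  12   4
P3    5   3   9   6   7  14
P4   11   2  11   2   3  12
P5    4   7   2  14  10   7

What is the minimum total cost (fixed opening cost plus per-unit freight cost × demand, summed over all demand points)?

Open {P1, P3}; cheapest assignment that respects the capacities:
  P1 (cap 19, load 19): #3, #6 — cost 8×4 + 11×7 = 109
  P3 (cap 38, load 29): #1, #2, #4, #5 — cost 10×5 + 7×3 + 2×6 + 10×7 = 153
  Shipping 262, fixed 172 → total 434.
  Any other capacity-feasible assignment to {P1, P3} ships for at least 262.
Compare {P1, P4, P5}: its best feasible assignment gives total 435.
Compare {P3, P5}: its best feasible assignment gives total 451.
Every other set of open sites that can feasibly serve all demand totals ≥ 435 even under its best assignment. Minimum: 434.

434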